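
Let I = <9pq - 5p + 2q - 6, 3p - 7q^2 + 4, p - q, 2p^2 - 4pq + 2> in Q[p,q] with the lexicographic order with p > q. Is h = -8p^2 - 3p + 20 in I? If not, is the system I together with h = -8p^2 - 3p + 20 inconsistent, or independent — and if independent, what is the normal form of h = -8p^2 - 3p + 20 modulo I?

Adjoining -8p^2 - 3p + 20 makes the ideal the whole ring: the system is inconsistent.

First compute the reduced Gröbner basis of I by Buchberger's algorithm.
f_1 = 9pq - 5p + 2q - 6, LT = pq.
f_2 = 3p - 7q^2 + 4, LT = p.
f_3 = p - q, LT = p.
f_4 = 2p^2 - 4pq + 2, LT = p^2.

S(f_1,f_2): lcm = pq. S = -5/9p + 7/3q^3 - 10/9q - 2/3.
  reduce S modulo (f_1, f_2, f_3, f_4):
  remainder 7/3q^3 - 35/27q^2 - 10/9q + 2/27 ≠ 0; add k_5 = 7/3q^3 - 35/27q^2 - 10/9q + 2/27 to the basis.

S(f_1,f_3): lcm = pq. S = -5/9p + q^2 + 2/9q - 2/3.
  reduce S modulo (f_1, f_2, f_3, f_4, k_5):
  remainder -8/27q^2 + 2/9q + 2/27 ≠ 0; add k_6 = -8/27q^2 + 2/9q + 2/27 to the basis.

S(f_1,f_4): lcm = p^2q. S = -5/9p^2 + 2pq^2 + 2/9pq - 2/3p - q.
  reduce S modulo (f_1, f_2, f_3, f_4, k_5, k_6):
  remainder -19/324q + 19/324 ≠ 0; add k_7 = -19/324q + 19/324 to the basis.

The other S-polynomials (S(f_2,f_3), S(f_2,f_4), S(f_3,f_4), S(f_1,k_5), S(f_2,k_5), S(f_3,k_5), S(f_4,k_5), S(f_1,k_6), S(f_2,k_6), S(f_3,k_6), S(f_4,k_6), S(k_5,k_6), S(f_1,k_7), S(f_2,k_7), S(f_3,k_7), S(f_4,k_7), S(k_5,k_7), S(k_6,k_7)) all reduce to 0 modulo the current basis, so we have a Gröbner basis.
Inter-reduce: drop elements whose leading term is divisible by another's, tail-reduce, and make monic.
Reduced Gröbner basis: {p - 1, q - 1}.
Label its elements g_1 = p - 1, g_2 = q - 1.

Reduce h = -8p^2 - 3p + 20 modulo G:
  leading term p^2: subtract (-8p)·g_1 from -8p^2 - 3p + 20 → -11p + 20
  leading term p: subtract (-11)·g_1 from -11p + 20 → 9
  leading term 1: no divisor's leading term divides it; move 9 to the remainder.
  normal form = 9.
The normal form is nonzero, so h ∉ I. Since h minus its normal form lies in I, I + (h) = I + (r) where r = 9; decide whether this ideal is the whole ring.
Here r = 9 is a nonzero constant, hence a unit: 1 ∈ I + (h), the Gröbner basis of I + (h) is {1}, and the enlarged system has no common solution — adjoining h is inconsistent.

The remainder on division by a Gröbner basis is unique — it is the normal form.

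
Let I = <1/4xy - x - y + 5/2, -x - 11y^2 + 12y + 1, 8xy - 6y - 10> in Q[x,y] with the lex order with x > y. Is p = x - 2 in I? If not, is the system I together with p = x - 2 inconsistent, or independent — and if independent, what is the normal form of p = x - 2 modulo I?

First compute the reduced Gröbner basis of I by Buchberger's algorithm.
f_1 = 1/4xy - x - y + 5/2, LT = xy.
f_2 = -x - 11y^2 + 12y + 1, LT = x.
f_3 = 8xy - 6y - 10, LT = xy.

S(f_1,f_2): lcm = xy. S = -4x - 11y^3 + 12y^2 - 3y + 10.
  leading term x: subtract (4)·f_2 from -4x - 11y^3 + 12y^2 - 3y + 10 → -11y^3 + 56y^2 - 51y + 6
  leading term y^3: no divisor's leading term divides it; move -11y^3 to the remainder.
  leading term y^2: no divisor's leading term divides it; move 56y^2 to the remainder.
  leading term y: no divisor's leading term divides it; move -51y to the remainder.
  leading term 1: no divisor's leading term divides it; move 6 to the remainder.
  remainder -11y^3 + 56y^2 - 51y + 6 ≠ 0; add h_4 = -11y^3 + 56y^2 - 51y + 6 to the basis.

S(f_1,f_3): lcm = xy. S = -4x - 13/4y + 45/4.
  leading term x: subtract (4)·f_2 from -4x - 13/4y + 45/4 → 44y^2 - 205/4y + 29/4
  leading term y^2: no divisor's leading term divides it; move 44y^2 to the remainder.
  leading term y: no divisor's leading term divides it; move -205/4y to the remainder.
  leading term 1: no divisor's leading term divides it; move 29/4 to the remainder.
  remainder 44y^2 - 205/4y + 29/4 ≠ 0; add h_5 = 44y^2 - 205/4y + 29/4 to the basis.

S(f_3,h_4): lcm = xy^3. S = 56/11xy^2 - 51/11xy + 6/11x - 3/4y^3 - 5/4y^2.
  leading term xy^2: subtract (224/11y)·f_1 from 56/11xy^2 - 51/11xy + 6/11x - 3/4y^3 - 5/4y^2 → 173/11xy + 6/11x - 3/4y^3 + 841/44y^2 - 560/11y
  leading term xy: subtract (692/11)·f_1 from 173/11xy + 6/11x - 3/4y^3 + 841/44y^2 - 560/11y → 698/11x - 3/4y^3 + 841/44y^2 + 12y - 1730/11
  leading term x: subtract (-698/11)·f_2 from 698/11x - 3/4y^3 + 841/44y^2 + 12y - 1730/11 → -3/4y^3 - 29871/44y^2 + 8508/11y - 1032/11
  leading term y^3: subtract (3/44)·h_4 from -3/4y^3 - 29871/44y^2 + 8508/11y - 1032/11 → -30039/44y^2 + 34185/44y - 2073/22
  leading term y^2: subtract (-30039/1936)·h_5 from -30039/44y^2 + 34185/44y - 2073/22 → -141435/7744y + 141435/7744
  leading term y: no divisor's leading term divides it; move -141435/7744y to the remainder.
  leading term 1: no divisor's leading term divides it; move 141435/7744 to the remainder.
  remainder -141435/7744y + 141435/7744 ≠ 0; add h_6 = -141435/7744y + 141435/7744 to the basis.

The other S-polynomials (S(f_2,f_3), S(f_1,h_4), S(f_2,h_4), S(f_1,h_5), S(f_2,h_5), S(f_3,h_5), S(h_4,h_5), S(f_1,h_6), S(f_2,h_6), S(f_3,h_6), S(h_4,h_6), S(h_5,h_6)) all reduce to 0 modulo the current basis, so we have a Gröbner basis.
Inter-reduce: drop elements whose leading term is divisible by another's, tail-reduce, and make monic.
Reduced Gröbner basis: {x - 2, y - 1}.
Label its elements g_1 = x - 2, g_2 = y - 1.

Reduce p = x - 2 modulo G:
  leading term x: subtract (1)·g_1 from x - 2 → 0
  normal form = 0.
Since the normal form is 0, p ∈ I.

x - 2 lies in I (it reduces to 0).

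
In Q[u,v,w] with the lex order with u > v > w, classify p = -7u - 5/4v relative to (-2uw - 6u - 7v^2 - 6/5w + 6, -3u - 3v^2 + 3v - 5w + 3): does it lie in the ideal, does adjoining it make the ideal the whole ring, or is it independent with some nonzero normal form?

First compute the reduced Gröbner basis of I by Buchberger's algorithm.
f_1 = -2uw - 6u - 7v^2 - 6/5w + 6, LT = uw.
f_2 = -3u - 3v^2 + 3v - 5w + 3, LT = u.

S(f_1,f_2): lcm = uw. S = 3u - v^2w + 7/2v^2 + vw - 5/3w^2 + 8/5w - 3.
  reduce S modulo (f_1, f_2):
  remainder -v^2w + 1/2v^2 + vw + 3v - 5/3w^2 - 17/5w ≠ 0; add h_3 = -v^2w + 1/2v^2 + vw + 3v - 5/3w^2 - 17/5w to the basis.

The other S-polynomials (S(f_1,h_3), S(f_2,h_3)) all reduce to 0 modulo the current basis, so we have a Gröbner basis.
Inter-reduce: drop elements whose leading term is divisible by another's, tail-reduce, and make monic.
Reduced Gröbner basis: {u + v^2 - v + 5/3w - 1, v^2w - 1/2v^2 - vw - 3v + 5/3w^2 + 17/5w}.
Label its elements g_1 = u + v^2 - v + 5/3w - 1, g_2 = v^2w - 1/2v^2 - vw - 3v + 5/3w^2 + 17/5w.

Reduce p = -7u - 5/4v modulo G:
  leading term u: subtract (-7)·g_1 from -7u - 5/4v → 7v^2 - 33/4v + 35/3w - 7
  leading term v^2: no divisor's leading term divides it; move 7v^2 to the remainder.
  leading term v: no divisor's leading term divides it; move -33/4v to the remainder.
  leading term w: no divisor's leading term divides it; move 35/3w to the remainder.
  leading term 1: no divisor's leading term divides it; move -7 to the remainder.
  normal form = 7v^2 - 33/4v + 35/3w - 7.
The normal form is nonzero, so p ∉ I. Since p minus its normal form lies in I, I + (p) = I + (r) where r = 7v^2 - 33/4v + 35/3w - 7; decide whether this ideal is the whole ring.
Run Buchberger on G together with r (pairs among the g_i already reduce to 0 since G is a Gröbner basis):
g_1 = u + v^2 - v + 5/3w - 1, LT = u.
g_2 = v^2w - 1/2v^2 - vw - 3v + 5/3w^2 + 17/5w, LT = v^2w.
r = 7v^2 - 33/4v + 35/3w - 7, LT = v^2.

S(g_2,r): lcm = v^2w. S = -1/2v^2 + 5/28vw - 3v + 22/5w.
  reduce S modulo (g_1, g_2, r):
  remainder 5/28vw - 201/56v + 157/30w - 1/2 ≠ 0; add m_4 = 5/28vw - 201/56v + 157/30w - 1/2 to the basis.

S(g_2,m_4): lcm = v^2w. S = 98/5v^2 - 2273/75vw - 1/5v + 5/3w^2 + 17/5w.
  reduce S modulo (g_1, g_2, r, m_4):
  remainder -73283/125v + 5/3w^2 + 4831429/5625w - 24472/375 ≠ 0; add m_5 = -73283/125v + 5/3w^2 + 4831429/5625w - 24472/375 to the basis.

S(g_2,m_5): lcm = v^2w. S = -1/2v^2 + 625/219849vw^3 + 166601/113715vw^2 - 1837/1653vw - 3v + 5/3w^2 + 17/5w.
  reduce S modulo (g_1, g_2, r, m_4, m_5):
  remainder -7850/94221w^3 - 1457899331/35332875w^2 + 17441287/2355525w + 136276/8265 ≠ 0; add m_6 = -7850/94221w^3 - 1457899331/35332875w^2 + 17441287/2355525w + 136276/8265 to the basis.

The other S-polynomials (S(g_1,g_2), S(g_1,r), S(g_1,m_4), S(r,m_4), S(g_1,m_5), S(r,m_5), S(m_4,m_5), S(g_1,m_6), S(g_2,m_6), S(r,m_6), S(m_4,m_6), S(m_5,m_6)) all reduce to 0 modulo the current basis, so we have a Gröbner basis.
Inter-reduce: drop elements whose leading term is divisible by another's, tail-reduce, and make monic.
Reduced Gröbner basis: {u + 3125/6155772w^2 + 166601/636804w - 230/11571, v - 625/219849w^2 - 166601/113715w + 184/1653, w^3 + 9285983/18750w^2 - 111091/1250w - 24738/125}.
The reduced Gröbner basis of I + (p) is {u + 3125/6155772w^2 + 166601/636804w - 230/11571, v - 625/219849w^2 - 166601/113715w + 184/1653, w^3 + 9285983/18750w^2 - 111091/1250w - 24738/125} ≠ {1}, a proper ideal, so the enlarged system stays consistent: p is independent of I, with normal form 7v^2 - 33/4v + 35/3w - 7.

-7u - 5/4v is independent of I; its normal form modulo I is 7v^2 - 33/4v + 35/3w - 7.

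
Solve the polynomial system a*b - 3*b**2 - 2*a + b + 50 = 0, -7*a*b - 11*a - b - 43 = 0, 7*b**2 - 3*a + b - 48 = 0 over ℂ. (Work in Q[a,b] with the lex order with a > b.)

{(4, -3)}

Compute a lex Gröbner basis by Buchberger's algorithm.
f_1 = a*b - 2*a - 3*b**2 + b + 50, LT = a*b.
f_2 = -7*a*b - 11*a - b - 43, LT = a*b.
f_3 = -3*a + 7*b**2 + b - 48, LT = a.

S(f_1,f_2): lcm = a*b. S = -25/7*a - 3*b**2 + 6/7*b + 307/7.
  leading term a: subtract (25/21)·f_3 from -25/7*a - 3*b**2 + 6/7*b + 307/7 → -34/3*b**2 - 1/3*b + 101
  leading term b**2: no divisor's leading term divides it; move -34/3*b**2 to the remainder.
  leading term b: no divisor's leading term divides it; move -1/3*b to the remainder.
  leading term 1: no divisor's leading term divides it; move 101 to the remainder.
  remainder -34/3*b**2 - 1/3*b + 101 ≠ 0; add h_4 = -34/3*b**2 - 1/3*b + 101 to the basis.

S(f_1,f_3): lcm = a*b. S = -2*a + 7/3*b**3 - 8/3*b**2 - 15*b + 50.
  leading term a: subtract (2/3)·f_3 from -2*a + 7/3*b**3 - 8/3*b**2 - 15*b + 50 → 7/3*b**3 - 22/3*b**2 - 47/3*b + 82
  leading term b**3: subtract (-7/34*b)·h_4 from 7/3*b**3 - 22/3*b**2 - 47/3*b + 82 → -755/102*b**2 + 523/102*b + 82
  leading term b**2: subtract (755/1156)·h_4 from -755/102*b**2 + 523/102*b + 82 → 6179/1156*b + 18537/1156
  leading term b: no divisor's leading term divides it; move 6179/1156*b to the remainder.
  leading term 1: no divisor's leading term divides it; move 18537/1156 to the remainder.
  remainder 6179/1156*b + 18537/1156 ≠ 0; add h_5 = 6179/1156*b + 18537/1156 to the basis.

The other S-polynomials (S(f_2,f_3), S(f_1,h_4), S(f_2,h_4), S(f_3,h_4), S(f_1,h_5), S(f_2,h_5), S(f_3,h_5), S(h_4,h_5)) all reduce to 0 modulo the current basis, so we have a Gröbner basis.
Inter-reduce: drop elements whose leading term is divisible by another's, tail-reduce, and make monic.
Reduced Gröbner basis: {a - 4, b + 3}.

Elimination: the polynomial b + 3 lies in the elimination ideal for b, so b ∈ {-3}. For each such b, the remaining basis elements (now univariate) give the rest of the solution.
  b = -3: the earlier basis element becomes a - 4 = 0, giving a = 4 — point (4, -3).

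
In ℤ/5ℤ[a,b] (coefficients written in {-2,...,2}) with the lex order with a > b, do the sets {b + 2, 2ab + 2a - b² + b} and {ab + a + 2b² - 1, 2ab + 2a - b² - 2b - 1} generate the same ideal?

Yes, the ideals are equal.

Equality of ideals is decidable: compute both reduced Gröbner bases (unique for the ordering) and check whether they agree.
Buchberger on the first generating set:
f_1 = b + 2, LT = b.
f_2 = 2ab + 2a - b² + b, LT = ab.

S(f_1,f_2): lcm = ab. S = a - 2b² + 2b.
  leading term a: no divisor's leading term divides it; move a to the remainder.
  leading term b²: subtract (-2b)·f_1 from -2b² + 2b → b
  leading term b: subtract (1)·f_1 from b → -2
  leading term 1: no divisor's leading term divides it; move -2 to the remainder.
  remainder a - 2 ≠ 0; add g_3 = a - 2 to the basis.

The other S-polynomials (S(f_1,g_3), S(f_2,g_3)) all reduce to 0 modulo the current basis, so we have a Gröbner basis.
Inter-reduce: drop elements whose leading term is divisible by another's, tail-reduce, and make monic.
Reduced Gröbner basis: {a - 2, b + 2}.

Buchberger on the second generating set:
h_1 = ab + a + 2b² - 1, LT = ab.
h_2 = 2ab + 2a - b² - 2b - 1, LT = ab.

S(h_1,h_2): lcm = ab. S = b + 2.
  leading term b: no divisor's leading term divides it; move b to the remainder.
  leading term 1: no divisor's leading term divides it; move 2 to the remainder.
  remainder b + 2 ≠ 0; add k_3 = b + 2 to the basis.

S(h_1,k_3): lcm = ab. S = -a + 2b² - 1.
  leading term a: no divisor's leading term divides it; move -a to the remainder.
  leading term b²: subtract (2b)·k_3 from 2b² - 1 → b - 1
  leading term b: subtract (1)·k_3 from b - 1 → 2
  leading term 1: no divisor's leading term divides it; move 2 to the remainder.
  remainder -a + 2 ≠ 0; add k_4 = -a + 2 to the basis.

The other S-polynomials (S(h_2,k_3), S(h_1,k_4), S(h_2,k_4), S(k_3,k_4)) all reduce to 0 modulo the current basis, so we have a Gröbner basis.
Inter-reduce: drop elements whose leading term is divisible by another's, tail-reduce, and make monic.
Reduced Gröbner basis: {a - 2, b + 2}.

The two bases agree; hence the ideals are identical.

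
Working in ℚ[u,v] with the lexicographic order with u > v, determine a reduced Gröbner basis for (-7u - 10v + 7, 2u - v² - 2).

f_1 = -7u - 10v + 7, LT = u.
f_2 = 2u - v² - 2, LT = u.

S(f_1,f_2): lcm = u. S = ½v² + 10/7v.
  reduce S modulo (f_1, f_2):
  remainder ½v² + 10/7v ≠ 0; add g_3 = ½v² + 10/7v to the basis.

The other S-polynomials (S(f_1,g_3), S(f_2,g_3)) all reduce to 0 modulo the current basis, so we have a Gröbner basis.
Inter-reduce: drop elements whose leading term is divisible by another's, tail-reduce, and make monic.

G = {u + 10/7v - 1, v² + 20/7v}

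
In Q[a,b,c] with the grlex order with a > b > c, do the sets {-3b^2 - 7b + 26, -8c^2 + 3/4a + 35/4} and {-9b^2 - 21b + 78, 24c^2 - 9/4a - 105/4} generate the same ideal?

Yes, the ideals are equal.

Equality of ideals is decidable: compute both reduced Gröbner bases (unique for the ordering) and check whether they agree.
Buchberger on the first generating set:
f_1 = -3b^2 - 7b + 26, LT = b^2.
f_2 = -8c^2 + 3/4a + 35/4, LT = c^2.

The S-polynomials (S(f_1,f_2)) all reduce to 0 modulo the current basis, so we have a Gröbner basis.
Inter-reduce: drop elements whose leading term is divisible by another's, tail-reduce, and make monic.
Reduced Gröbner basis: {b^2 + 7/3b - 26/3, c^2 - 3/32a - 35/32}.

Buchberger on the second generating set:
h_1 = -9b^2 - 21b + 78, LT = b^2.
h_2 = 24c^2 - 9/4a - 105/4, LT = c^2.

The S-polynomials (S(h_1,h_2)) all reduce to 0 modulo the current basis, so we have a Gröbner basis.
Inter-reduce: drop elements whose leading term is divisible by another's, tail-reduce, and make monic.
Reduced Gröbner basis: {b^2 + 7/3b - 26/3, c^2 - 3/32a - 35/32}.

The two bases agree; hence the ideals are identical.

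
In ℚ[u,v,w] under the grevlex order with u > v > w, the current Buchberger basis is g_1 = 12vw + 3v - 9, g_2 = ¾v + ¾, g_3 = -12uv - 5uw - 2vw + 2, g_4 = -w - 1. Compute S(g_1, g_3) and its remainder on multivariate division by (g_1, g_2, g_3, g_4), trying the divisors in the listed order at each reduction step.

lcm(LM(g_1), LM(g_3)) = uvw.
S = (lcm/LT(g_1))·g_1 − (lcm/LT(g_3))·g_3 = -5/12uw² - ⅙vw² + ¼uv - ¾u + ⅙w.
Reduce S modulo (g_1, g_2, g_3, g_4) in that order:
  leading term uw²: subtract (5/12uw)·g_4 from -5/12uw² - ⅙vw² + ¼uv - ¾u + ⅙w → -⅙vw² + ¼uv + 5/12uw - ¾u + ⅙w
  leading term vw²: subtract (-1/72w)·g_1 from -⅙vw² + ¼uv + 5/12uw - ¾u + ⅙w → ¼uv + 5/12uw + 1/24vw - ¾u + 1/24w
  leading term uv: subtract (⅓u)·g_2 from ¼uv + 5/12uw + 1/24vw - ¾u + 1/24w → 5/12uw + 1/24vw - u + 1/24w
  leading term uw: subtract (-5/12u)·g_4 from 5/12uw + 1/24vw - u + 1/24w → 1/24vw - 17/12u + 1/24w
  leading term vw: subtract (1/288)·g_1 from 1/24vw - 17/12u + 1/24w → -17/12u - 1/96v + 1/24w + 1/32
  leading term u: no divisor's leading term divides it; move -17/12u to the remainder.
  leading term v: subtract (-1/72)·g_2 from -1/96v + 1/24w + 1/32 → 1/24w + 1/24
  leading term w: subtract (-1/24)·g_4 from 1/24w + 1/24 → 0
The remainder -17/12u is nonzero, so it would be added as the next basis element.

S(g_1, g_3) = -5/12uw² - ⅙vw² + ¼uv - ¾u + ⅙w; remainder on division = -17/12u.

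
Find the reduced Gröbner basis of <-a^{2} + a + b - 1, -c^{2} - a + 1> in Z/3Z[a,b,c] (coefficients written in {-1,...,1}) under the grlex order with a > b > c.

G = {a^{2} - a - b + 1, c^{2} + a - 1}

f_1 = -a^{2} + a + b - 1, LT = a^{2}.
f_2 = -c^{2} - a + 1, LT = c^{2}.

The S-polynomials (S(f_1,f_2)) all reduce to 0 modulo the current basis, so we have a Gröbner basis.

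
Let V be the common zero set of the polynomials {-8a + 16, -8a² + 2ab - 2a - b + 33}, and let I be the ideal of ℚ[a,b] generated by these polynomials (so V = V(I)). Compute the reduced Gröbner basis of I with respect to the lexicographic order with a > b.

G = {a - 2, b - 1}

f_1 = -8a + 16, LT = a.
f_2 = -8a² + 2ab - 2a - b + 33, LT = a².

S(f_1,f_2): lcm = a². S = ¼ab - 9/4a - ⅛b + 33/8.
  reduce S modulo (f_1, f_2):
  remainder ⅜b - ⅜ ≠ 0; add g_3 = ⅜b - ⅜ to the basis.

The other S-polynomials (S(f_1,g_3), S(f_2,g_3)) all reduce to 0 modulo the current basis, so we have a Gröbner basis.
Inter-reduce: drop elements whose leading term is divisible by another's, tail-reduce, and make monic.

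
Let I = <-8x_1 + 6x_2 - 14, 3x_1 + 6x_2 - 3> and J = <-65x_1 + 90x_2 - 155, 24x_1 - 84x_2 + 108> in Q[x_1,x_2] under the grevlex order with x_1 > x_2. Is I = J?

For a fixed monomial order, each ideal has a unique reduced Gröbner basis; comparing bases decides equality.
Buchberger on the first generating set:
f_1 = -8x_1 + 6x_2 - 14, LT = x_1.
f_2 = 3x_1 + 6x_2 - 3, LT = x_1.

S(f_1,f_2): lcm = x_1. S = -11/4x_2 + 11/4.
  reduce S modulo (f_1, f_2):
  remainder -11/4x_2 + 11/4 ≠ 0; add g_3 = -11/4x_2 + 11/4 to the basis.

The other S-polynomials (S(f_1,g_3), S(f_2,g_3)) all reduce to 0 modulo the current basis, so we have a Gröbner basis.
Inter-reduce: drop elements whose leading term is divisible by another's, tail-reduce, and make monic.
Reduced Gröbner basis: {x_1 + 1, x_2 - 1}.

Buchberger on the second generating set:
h_1 = -65x_1 + 90x_2 - 155, LT = x_1.
h_2 = 24x_1 - 84x_2 + 108, LT = x_1.

S(h_1,h_2): lcm = x_1. S = 55/26x_2 - 55/26.
  reduce S modulo (h_1, h_2):
  remainder 55/26x_2 - 55/26 ≠ 0; add k_3 = 55/26x_2 - 55/26 to the basis.

The other S-polynomials (S(h_1,k_3), S(h_2,k_3)) all reduce to 0 modulo the current basis, so we have a Gröbner basis.
Inter-reduce: drop elements whose leading term is divisible by another's, tail-reduce, and make monic.
Reduced Gröbner basis: {x_1 + 1, x_2 - 1}.

The two bases agree; hence the ideals are identical.
The same test decides containment: I ⊆ J iff every generator of I reduces to 0 modulo a Gröbner basis of J.

Yes, the ideals are equal.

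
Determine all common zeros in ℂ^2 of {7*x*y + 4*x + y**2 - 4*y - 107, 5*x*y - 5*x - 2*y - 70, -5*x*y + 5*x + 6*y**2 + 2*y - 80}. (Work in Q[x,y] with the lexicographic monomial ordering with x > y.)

Compute a lex Gröbner basis by Buchberger's algorithm.
f_1 = 7*x*y + 4*x + y**2 - 4*y - 107, LT = x*y.
f_2 = 5*x*y - 5*x - 2*y - 70, LT = x*y.
f_3 = -5*x*y + 5*x + 6*y**2 + 2*y - 80, LT = x*y.

S(f_1,f_2): lcm = x*y. S = 11/7*x + 1/7*y**2 - 6/35*y - 9/7.
  leading term x: no divisor's leading term divides it; move 11/7*x to the remainder.
  leading term y**2: no divisor's leading term divides it; move 1/7*y**2 to the remainder.
  leading term y: no divisor's leading term divides it; move -6/35*y to the remainder.
  leading term 1: no divisor's leading term divides it; move -9/7 to the remainder.
  remainder 11/7*x + 1/7*y**2 - 6/35*y - 9/7 ≠ 0; add h_4 = 11/7*x + 1/7*y**2 - 6/35*y - 9/7 to the basis.

S(f_1,f_3): lcm = x*y. S = 11/7*x + 47/35*y**2 - 6/35*y - 219/7.
  leading term x: subtract (1)·h_4 from 11/7*x + 47/35*y**2 - 6/35*y - 219/7 → 6/5*y**2 - 30
  leading term y**2: no divisor's leading term divides it; move 6/5*y**2 to the remainder.
  leading term 1: no divisor's leading term divides it; move -30 to the remainder.
  remainder 6/5*y**2 - 30 ≠ 0; add h_5 = 6/5*y**2 - 30 to the basis.

S(f_2,f_3): lcm = x*y. S = 6/5*y**2 - 30.
  leading term y**2: subtract (1)·h_5 from 6/5*y**2 - 30 → 0
  remainder 0.

S(f_1,h_4): lcm = x*y. S = 4/7*x - 1/11*y**3 + 97/385*y**2 + 19/77*y - 107/7.
  leading term x: subtract (4/11)·h_4 from 4/7*x - 1/11*y**3 + 97/385*y**2 + 19/77*y - 107/7 → -1/11*y**3 + 1/5*y**2 + 17/55*y - 163/11
  leading term y**3: subtract (-5/66*y)·h_5 from -1/11*y**3 + 1/5*y**2 + 17/55*y - 163/11 → 1/5*y**2 - 108/55*y - 163/11
  leading term y**2: subtract (1/6)·h_5 from 1/5*y**2 - 108/55*y - 163/11 → -108/55*y - 108/11
  leading term y: no divisor's leading term divides it; move -108/55*y to the remainder.
  leading term 1: no divisor's leading term divides it; move -108/11 to the remainder.
  remainder -108/55*y - 108/11 ≠ 0; add h_6 = -108/55*y - 108/11 to the basis.

S(f_2,h_4): lcm = x*y. S = -x - 1/11*y**3 + 6/55*y**2 + 23/55*y - 14.
  leading term x: subtract (-7/11)·h_4 from -x - 1/11*y**3 + 6/55*y**2 + 23/55*y - 14 → -1/11*y**3 + 1/5*y**2 + 17/55*y - 163/11
  leading term y**3: subtract (-5/66*y)·h_5 from -1/11*y**3 + 1/5*y**2 + 17/55*y - 163/11 → 1/5*y**2 - 108/55*y - 163/11
  leading term y**2: subtract (1/6)·h_5 from 1/5*y**2 - 108/55*y - 163/11 → -108/55*y - 108/11
  leading term y: subtract (1)·h_6 from -108/55*y - 108/11 → 0
  remainder 0.

S(f_3,h_4): lcm = x*y. S = -x - 1/11*y**3 - 12/11*y**2 + 23/55*y + 16.
  leading term x: subtract (-7/11)·h_4 from -x - 1/11*y**3 - 12/11*y**2 + 23/55*y + 16 → -1/11*y**3 - y**2 + 17/55*y + 167/11
  leading term y**3: subtract (-5/66*y)·h_5 from -1/11*y**3 - y**2 + 17/55*y + 167/11 → -y**2 - 108/55*y + 167/11
  leading term y**2: subtract (-5/6)·h_5 from -y**2 - 108/55*y + 167/11 → -108/55*y - 108/11
  leading term y: subtract (1)·h_6 from -108/55*y - 108/11 → 0
  remainder 0.

S(f_1,h_5): lcm = x*y**2. S = 4/7*x*y + 25*x + 1/7*y**3 - 4/7*y**2 - 107/7*y.
  leading term x*y: subtract (4/49)·f_1 from 4/7*x*y + 25*x + 1/7*y**3 - 4/7*y**2 - 107/7*y → 1209/49*x + 1/7*y**3 - 32/49*y**2 - 733/49*y + 428/49
  leading term x: subtract (1209/77)·h_4 from 1209/49*x + 1/7*y**3 - 32/49*y**2 - 733/49*y + 428/49 → 1/7*y**3 - 223/77*y**2 - 4723/385*y + 2227/77
  leading term y**3: subtract (5/42*y)·h_5 from 1/7*y**3 - 223/77*y**2 - 4723/385*y + 2227/77 → -223/77*y**2 - 3348/385*y + 2227/77
  leading term y**2: subtract (-1115/462)·h_5 from -223/77*y**2 - 3348/385*y + 2227/77 → -3348/385*y - 3348/77
  leading term y: subtract (31/7)·h_6 from -3348/385*y - 3348/77 → 0
  remainder 0.

S(f_2,h_5): lcm = x*y**2. S = -x*y + 25*x - 2/5*y**2 - 14*y.
  leading term x*y: subtract (-1/7)·f_1 from -x*y + 25*x - 2/5*y**2 - 14*y → 179/7*x - 9/35*y**2 - 102/7*y - 107/7
  leading term x: subtract (179/11)·h_4 from 179/7*x - 9/35*y**2 - 102/7*y - 107/7 → -142/55*y**2 - 648/55*y + 62/11
  leading term y**2: subtract (-71/33)·h_5 from -142/55*y**2 - 648/55*y + 62/11 → -648/55*y - 648/11
  leading term y: subtract (6)·h_6 from -648/55*y - 648/11 → 0
  remainder 0.

S(f_3,h_5): lcm = x*y**2. S = -x*y + 25*x - 6/5*y**3 - 2/5*y**2 + 16*y.
  leading term x*y: subtract (-1/7)·f_1 from -x*y + 25*x - 6/5*y**3 - 2/5*y**2 + 16*y → 179/7*x - 6/5*y**3 - 9/35*y**2 + 108/7*y - 107/7
  leading term x: subtract (179/11)·h_4 from 179/7*x - 6/5*y**3 - 9/35*y**2 + 108/7*y - 107/7 → -6/5*y**3 - 142/55*y**2 + 1002/55*y + 62/11
  leading term y**3: subtract (-y)·h_5 from -6/5*y**3 - 142/55*y**2 + 1002/55*y + 62/11 → -142/55*y**2 - 648/55*y + 62/11
  leading term y**2: subtract (-71/33)·h_5 from -142/55*y**2 - 648/55*y + 62/11 → -648/55*y - 648/11
  leading term y: subtract (6)·h_6 from -648/55*y - 648/11 → 0
  remainder 0.

S(h_4,h_5): leading monomials are coprime, so the S-polynomial reduces to 0 (Buchberger's first criterion).
S(f_1,h_6): lcm = x*y. S = -31/7*x + 1/7*y**2 - 4/7*y - 107/7.
  leading term x: subtract (-31/11)·h_4 from -31/7*x + 1/7*y**2 - 4/7*y - 107/7 → 6/11*y**2 - 58/55*y - 208/11
  leading term y**2: subtract (5/11)·h_5 from 6/11*y**2 - 58/55*y - 208/11 → -58/55*y - 58/11
  leading term y: subtract (29/54)·h_6 from -58/55*y - 58/11 → 0
  remainder 0.

S(f_2,h_6): lcm = x*y. S = -6*x - 2/5*y - 14.
  leading term x: subtract (-42/11)·h_4 from -6*x - 2/5*y - 14 → 6/11*y**2 - 58/55*y - 208/11
  leading term y**2: subtract (5/11)·h_5 from 6/11*y**2 - 58/55*y - 208/11 → -58/55*y - 58/11
  leading term y: subtract (29/54)·h_6 from -58/55*y - 58/11 → 0
  remainder 0.

S(f_3,h_6): lcm = x*y. S = -6*x - 6/5*y**2 - 2/5*y + 16.
  leading term x: subtract (-42/11)·h_4 from -6*x - 6/5*y**2 - 2/5*y + 16 → -36/55*y**2 - 58/55*y + 122/11
  leading term y**2: subtract (-6/11)·h_5 from -36/55*y**2 - 58/55*y + 122/11 → -58/55*y - 58/11
  leading term y: subtract (29/54)·h_6 from -58/55*y - 58/11 → 0
  remainder 0.

S(h_4,h_6): leading monomials are coprime, so the S-polynomial reduces to 0 (Buchberger's first criterion).
S(h_5,h_6): lcm = y**2. S = -5*y - 25.
  leading term y: subtract (275/108)·h_6 from -5*y - 25 → 0
  remainder 0.

Every S-polynomial of the final basis reduces to 0, so we have a Gröbner basis.
Inter-reduce: drop elements whose leading term is divisible by another's, tail-reduce, and make monic.
Reduced Gröbner basis: {x + 2, y + 5}.

A lex Gröbner basis eliminates variables successively. Here y + 5 depends only on y, with roots {-5}; lifting each root through the earlier basis elements recovers the full solutions.
  y = -5: the earlier basis element becomes x + 2 = 0, giving x = -2 — point (-2, -5).
Check: every point annihilates each of the original generators.

{(-2, -5)}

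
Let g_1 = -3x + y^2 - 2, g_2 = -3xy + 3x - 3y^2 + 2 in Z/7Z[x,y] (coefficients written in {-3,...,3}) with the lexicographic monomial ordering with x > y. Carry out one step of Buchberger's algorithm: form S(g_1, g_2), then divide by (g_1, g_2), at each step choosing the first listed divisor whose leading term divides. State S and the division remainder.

S(g_1, g_2) = x + 2y^3 - y^2 + 3y + 3; remainder on division = 2y^3 - 3y^2 + 3y.

lcm(LM(g_1), LM(g_2)) = xy.
S = (lcm/LT(g_1))·g_1 − (lcm/LT(g_2))·g_2 = x + 2y^3 - y^2 + 3y + 3.
Reduce S modulo (g_1, g_2) in that order:
  leading term x: subtract (2)·g_1 from x + 2y^3 - y^2 + 3y + 3 → 2y^3 - 3y^2 + 3y
  leading term y^3: no divisor's leading term divides it; move 2y^3 to the remainder.
  leading term y^2: no divisor's leading term divides it; move -3y^2 to the remainder.
  leading term y: no divisor's leading term divides it; move 3y to the remainder.
The remainder 2y^3 - 3y^2 + 3y is nonzero, so it would be added as the next basis element.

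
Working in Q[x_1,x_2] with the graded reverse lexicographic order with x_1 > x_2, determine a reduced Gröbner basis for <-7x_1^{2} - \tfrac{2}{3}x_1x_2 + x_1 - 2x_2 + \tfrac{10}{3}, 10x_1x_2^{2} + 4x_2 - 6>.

The reduced Gröbner basis is the canonical form of the ideal for this ordering.

f_1 = -7x_1^{2} - \tfrac{2}{3}x_1x_2 + x_1 - 2x_2 + \tfrac{10}{3}, LT = x_1^{2}.
f_2 = 10x_1x_2^{2} + 4x_2 - 6, LT = x_1x_2^{2}.

S(f_1,f_2): lcm = x_1^{2}x_2^{2}. S = \tfrac{2}{21}x_1x_2^{3} - \tfrac{1}{7}x_1x_2^{2} + \tfrac{2}{7}x_2^{3} - \tfrac{2}{5}x_1x_2 - \tfrac{10}{21}x_2^{2} + \tfrac{3}{5}x_1.
  reduce S modulo (f_1, f_2):
  remainder \tfrac{2}{7}x_2^{3} - \tfrac{2}{5}x_1x_2 - \tfrac{18}{35}x_2^{2} + \tfrac{3}{5}x_1 + \tfrac{4}{35}x_2 - \tfrac{3}{35} ≠ 0; add g_3 = \tfrac{2}{7}x_2^{3} - \tfrac{2}{5}x_1x_2 - \tfrac{18}{35}x_2^{2} + \tfrac{3}{5}x_1 + \tfrac{4}{35}x_2 - \tfrac{3}{35} to the basis.

The other S-polynomials (S(f_1,g_3), S(f_2,g_3)) all reduce to 0 modulo the current basis, so we have a Gröbner basis.

G = {x_1x_2^{2} + \tfrac{2}{5}x_2 - \tfrac{3}{5}, x_2^{3} - \tfrac{7}{5}x_1x_2 - \tfrac{9}{5}x_2^{2} + \tfrac{21}{10}x_1 + \tfrac{2}{5}x_2 - \tfrac{3}{10}, x_1^{2} + \tfrac{2}{21}x_1x_2 - \tfrac{1}{7}x_1 + \tfrac{2}{7}x_2 - \tfrac{10}{21}}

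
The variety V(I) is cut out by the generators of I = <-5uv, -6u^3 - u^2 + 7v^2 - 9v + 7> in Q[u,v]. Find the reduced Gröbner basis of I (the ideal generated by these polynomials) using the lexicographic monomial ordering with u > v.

Buchberger's algorithm terminates because the ascending chain of leading-term ideals stabilizes.

f_1 = -5uv, LT = uv.
f_2 = -6u^3 - u^2 + 7v^2 - 9v + 7, LT = u^3.

S(f_1,f_2): lcm = u^3v. S = -1/6u^2v + 7/6v^3 - 3/2v^2 + 7/6v.
  leading term u^2v: subtract (1/30u)·f_1 from -1/6u^2v + 7/6v^3 - 3/2v^2 + 7/6v → 7/6v^3 - 3/2v^2 + 7/6v
  leading term v^3: no divisor's leading term divides it; move 7/6v^3 to the remainder.
  leading term v^2: no divisor's leading term divides it; move -3/2v^2 to the remainder.
  leading term v: no divisor's leading term divides it; move 7/6v to the remainder.
  remainder 7/6v^3 - 3/2v^2 + 7/6v ≠ 0; add g_3 = 7/6v^3 - 3/2v^2 + 7/6v to the basis.

The other S-polynomials (S(f_1,g_3), S(f_2,g_3)) all reduce to 0 modulo the current basis, so we have a Gröbner basis.

G = {u^3 + 1/6u^2 - 7/6v^2 + 3/2v - 7/6, uv, v^3 - 9/7v^2 + v}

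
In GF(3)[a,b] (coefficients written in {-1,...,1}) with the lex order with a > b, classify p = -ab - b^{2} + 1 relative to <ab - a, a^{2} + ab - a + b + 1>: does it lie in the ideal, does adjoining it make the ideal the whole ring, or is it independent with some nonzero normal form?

First compute the reduced Gröbner basis of I by Buchberger's algorithm.
f_1 = ab - a, LT = ab.
f_2 = a^{2} + ab - a + b + 1, LT = a^{2}.

S(f_1,f_2): lcm = a^{2}b. S = -a^{2} - ab^{2} + ab - b^{2} - b.
  reduce S modulo (f_1, f_2):
  remainder -b^{2} + 1 ≠ 0; add h_3 = -b^{2} + 1 to the basis.

The other S-polynomials (S(f_1,h_3), S(f_2,h_3)) all reduce to 0 modulo the current basis, so we have a Gröbner basis.
Inter-reduce: drop elements whose leading term is divisible by another's, tail-reduce, and make monic.
Reduced Gröbner basis: {a^{2} + b + 1, ab - a, b^{2} - 1}.
Label its elements g_1 = a^{2} + b + 1, g_2 = ab - a, g_3 = b^{2} - 1.

Reduce p = -ab - b^{2} + 1 modulo G:
  leading term ab: subtract (-1)·g_2 from -ab - b^{2} + 1 → -a - b^{2} + 1
  leading term a: no divisor's leading term divides it; move -a to the remainder.
  leading term b^{2}: subtract (-1)·g_3 from -b^{2} + 1 → 0
  normal form = -a.
The normal form is nonzero, so p ∉ I. Since p minus its normal form lies in I, I + (p) = I + (r) where r = -a; decide whether this ideal is the whole ring.
Run Buchberger on G together with r (pairs among the g_i already reduce to 0 since G is a Gröbner basis):
g_1 = a^{2} + b + 1, LT = a^{2}.
g_2 = ab - a, LT = ab.
g_3 = b^{2} - 1, LT = b^{2}.
r = -a, LT = a.

S(g_1,r): lcm = a^{2}. S = b + 1.
  reduce S modulo (g_1, g_2, g_3, r):
  remainder b + 1 ≠ 0; add m_5 = b + 1 to the basis.

The other S-polynomials (S(g_1,g_2), S(g_1,g_3), S(g_2,g_3), S(g_2,r), S(g_3,r), S(g_1,m_5), S(g_2,m_5), S(g_3,m_5), S(r,m_5)) all reduce to 0 modulo the current basis, so we have a Gröbner basis.
Inter-reduce: drop elements whose leading term is divisible by another's, tail-reduce, and make monic.
Reduced Gröbner basis: {a, b + 1}.
The reduced Gröbner basis of I + (p) is {a, b + 1} ≠ {1}, a proper ideal, so the enlarged system stays consistent: p is independent of I, with normal form -a.

-ab - b^{2} + 1 is independent of I; its normal form modulo I is -a.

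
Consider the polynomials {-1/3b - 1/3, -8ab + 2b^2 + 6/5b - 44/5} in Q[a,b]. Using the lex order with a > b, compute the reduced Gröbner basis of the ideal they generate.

G = {a - 1, b + 1}

f_1 = -1/3b - 1/3, LT = b.
f_2 = -8ab + 2b^2 + 6/5b - 44/5, LT = ab.

S(f_1,f_2): lcm = ab. S = a + 1/4b^2 + 3/20b - 11/10.
  leading term a: no divisor's leading term divides it; move a to the remainder.
  leading term b^2: subtract (-3/4b)·f_1 from 1/4b^2 + 3/20b - 11/10 → -1/10b - 11/10
  leading term b: subtract (3/10)·f_1 from -1/10b - 11/10 → -1
  leading term 1: no divisor's leading term divides it; move -1 to the remainder.
  remainder a - 1 ≠ 0; add g_3 = a - 1 to the basis.

S(f_1,g_3): leading monomials are coprime, so the S-polynomial reduces to 0 (Buchberger's first criterion).
S(f_2,g_3): lcm = ab. S = -1/4b^2 + 17/20b + 11/10.
  leading term b^2: subtract (3/4b)·f_1 from -1/4b^2 + 17/20b + 11/10 → 11/10b + 11/10
  leading term b: subtract (-33/10)·f_1 from 11/10b + 11/10 → 0
  remainder 0.

Every S-polynomial of the final basis reduces to 0, so we have a Gröbner basis.
Inter-reduce: drop elements whose leading term is divisible by another's, tail-reduce, and make monic.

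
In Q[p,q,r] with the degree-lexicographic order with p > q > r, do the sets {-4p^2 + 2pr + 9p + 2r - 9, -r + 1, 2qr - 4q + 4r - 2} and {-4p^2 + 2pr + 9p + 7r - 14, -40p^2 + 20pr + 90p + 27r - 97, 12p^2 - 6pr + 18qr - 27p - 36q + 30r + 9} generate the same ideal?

Two ideals are equal iff their reduced Gröbner bases coincide (the reduced basis is unique for a fixed ordering).
Buchberger on the first generating set:
f_1 = -4p^2 + 2pr + 9p + 2r - 9, LT = p^2.
f_2 = -r + 1, LT = r.
f_3 = 2qr - 4q + 4r - 2, LT = qr.

S(f_2,f_3): lcm = qr. S = q - 2r + 1.
  leading term q: no divisor's leading term divides it; move q to the remainder.
  leading term r: subtract (2)·f_2 from -2r + 1 → -1
  leading term 1: no divisor's leading term divides it; move -1 to the remainder.
  remainder q - 1 ≠ 0; add g_4 = q - 1 to the basis.

The other S-polynomials (S(f_1,f_2), S(f_1,f_3), S(f_1,g_4), S(f_2,g_4), S(f_3,g_4)) all reduce to 0 modulo the current basis, so we have a Gröbner basis.
Inter-reduce: drop elements whose leading term is divisible by another's, tail-reduce, and make monic.
Reduced Gröbner basis: {p^2 - 11/4p + 7/4, q - 1, r - 1}.

Buchberger on the second generating set:
h_1 = -4p^2 + 2pr + 9p + 7r - 14, LT = p^2.
h_2 = -40p^2 + 20pr + 90p + 27r - 97, LT = p^2.
h_3 = 12p^2 - 6pr + 18qr - 27p - 36q + 30r + 9, LT = p^2.

S(h_1,h_2): lcm = p^2. S = -43/40r + 43/40.
  leading term r: no divisor's leading term divides it; move -43/40r to the remainder.
  leading term 1: no divisor's leading term divides it; move 43/40 to the remainder.
  remainder -43/40r + 43/40 ≠ 0; add k_4 = -43/40r + 43/40 to the basis.

S(h_1,h_3): lcm = p^2. S = -3/2qr + 3q - 17/4r + 11/4.
  leading term qr: subtract (60/43q)·k_4 from -3/2qr + 3q - 17/4r + 11/4 → 3/2q - 17/4r + 11/4
  leading term q: no divisor's leading term divides it; move 3/2q to the remainder.
  leading term r: subtract (170/43)·k_4 from -17/4r + 11/4 → -3/2
  leading term 1: no divisor's leading term divides it; move -3/2 to the remainder.
  remainder 3/2q - 3/2 ≠ 0; add k_5 = 3/2q - 3/2 to the basis.

The other S-polynomials (S(h_2,h_3), S(h_1,k_4), S(h_2,k_4), S(h_3,k_4), S(h_1,k_5), S(h_2,k_5), S(h_3,k_5), S(k_4,k_5)) all reduce to 0 modulo the current basis, so we have a Gröbner basis.
Inter-reduce: drop elements whose leading term is divisible by another's, tail-reduce, and make monic.
Reduced Gröbner basis: {p^2 - 11/4p + 7/4, q - 1, r - 1}.

The two bases agree; hence the ideals are identical.

Yes, the ideals are equal.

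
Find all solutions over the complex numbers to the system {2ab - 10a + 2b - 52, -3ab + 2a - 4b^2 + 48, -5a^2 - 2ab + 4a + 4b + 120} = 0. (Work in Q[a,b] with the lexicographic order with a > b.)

Compute a lex Gröbner basis by Buchberger's algorithm.
f_1 = 2ab - 10a + 2b - 52, LT = ab.
f_2 = -3ab + 2a - 4b^2 + 48, LT = ab.
f_3 = -5a^2 - 2ab + 4a + 4b + 120, LT = a^2.

S(f_1,f_2): lcm = ab. S = -13/3a - 4/3b^2 + b - 10.
  leading term a: no divisor's leading term divides it; move -13/3a to the remainder.
  leading term b^2: no divisor's leading term divides it; move -4/3b^2 to the remainder.
  leading term b: no divisor's leading term divides it; move b to the remainder.
  leading term 1: no divisor's leading term divides it; move -10 to the remainder.
  remainder -13/3a - 4/3b^2 + b - 10 ≠ 0; add h_4 = -13/3a - 4/3b^2 + b - 10 to the basis.

S(f_1,f_3): lcm = a^2b. S = -5a^2 - 2/5ab^2 + 9/5ab - 26a + 4/5b^2 + 24b.
  leading term a^2: subtract (1)·f_3 from -5a^2 - 2/5ab^2 + 9/5ab - 26a + 4/5b^2 + 24b → -2/5ab^2 + 19/5ab - 30a + 4/5b^2 + 20b - 120
  leading term ab^2: subtract (-1/5b)·f_1 from -2/5ab^2 + 19/5ab - 30a + 4/5b^2 + 20b - 120 → 9/5ab - 30a + 6/5b^2 + 48/5b - 120
  leading term ab: subtract (9/10)·f_1 from 9/5ab - 30a + 6/5b^2 + 48/5b - 120 → -21a + 6/5b^2 + 39/5b - 366/5
  leading term a: subtract (63/13)·h_4 from -21a + 6/5b^2 + 39/5b - 366/5 → 498/65b^2 + 192/65b - 1608/65
  leading term b^2: no divisor's leading term divides it; move 498/65b^2 to the remainder.
  leading term b: no divisor's leading term divides it; move 192/65b to the remainder.
  leading term 1: no divisor's leading term divides it; move -1608/65 to the remainder.
  remainder 498/65b^2 + 192/65b - 1608/65 ≠ 0; add h_5 = 498/65b^2 + 192/65b - 1608/65 to the basis.

S(f_2,f_3): lcm = a^2b. S = -2/3a^2 + 14/15ab^2 + 4/5ab - 16a + 4/5b^2 + 24b.
  leading term a^2: subtract (2/15)·f_3 from -2/3a^2 + 14/15ab^2 + 4/5ab - 16a + 4/5b^2 + 24b → 14/15ab^2 + 16/15ab - 248/15a + 4/5b^2 + 352/15b - 16
  leading term ab^2: subtract (7/15b)·f_1 from 14/15ab^2 + 16/15ab - 248/15a + 4/5b^2 + 352/15b - 16 → 86/15ab - 248/15a - 2/15b^2 + 716/15b - 16
  leading term ab: subtract (43/15)·f_1 from 86/15ab - 248/15a - 2/15b^2 + 716/15b - 16 → 182/15a - 2/15b^2 + 42b + 1996/15
  leading term a: subtract (-14/5)·h_4 from 182/15a - 2/15b^2 + 42b + 1996/15 → -58/15b^2 + 224/5b + 1576/15
  leading term b^2: subtract (-377/747)·h_5 from -58/15b^2 + 224/5b + 1576/15 → 57632/1245b + 115264/1245
  leading term b: no divisor's leading term divides it; move 57632/1245b to the remainder.
  leading term 1: no divisor's leading term divides it; move 115264/1245 to the remainder.
  remainder 57632/1245b + 115264/1245 ≠ 0; add h_6 = 57632/1245b + 115264/1245 to the basis.

The other S-polynomials (S(f_1,h_4), S(f_2,h_4), S(f_3,h_4), S(f_1,h_5), S(f_2,h_5), S(f_3,h_5), S(h_4,h_5), S(f_1,h_6), S(f_2,h_6), S(f_3,h_6), S(h_4,h_6), S(h_5,h_6)) all reduce to 0 modulo the current basis, so we have a Gröbner basis.
Inter-reduce: drop elements whose leading term is divisible by another's, tail-reduce, and make monic.
Reduced Gröbner basis: {a + 4, b + 2}.

The lex basis is triangular: the last element involves only b. Solving b + 2 = 0 gives b ∈ {-2}; substituting each value into the earlier elements determines the remaining variables.
  b = -2: the earlier basis element becomes a + 4 = 0, giving a = -4 — point (-4, -2).
Check: every point annihilates each of the original generators.

{(-4, -2)}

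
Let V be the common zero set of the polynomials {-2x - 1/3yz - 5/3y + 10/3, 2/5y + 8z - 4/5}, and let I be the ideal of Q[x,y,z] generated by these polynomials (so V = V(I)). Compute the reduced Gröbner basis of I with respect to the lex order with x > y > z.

G = {x - 10/3z^2 - 49/3z, y + 20z - 2}

f_1 = -2x - 1/3yz - 5/3y + 10/3, LT = x.
f_2 = 2/5y + 8z - 4/5, LT = y.

S(f_1,f_2): leading monomials are coprime, so the S-polynomial reduces to 0 (Buchberger's first criterion).
Every S-polynomial of the final basis reduces to 0, so we have a Gröbner basis.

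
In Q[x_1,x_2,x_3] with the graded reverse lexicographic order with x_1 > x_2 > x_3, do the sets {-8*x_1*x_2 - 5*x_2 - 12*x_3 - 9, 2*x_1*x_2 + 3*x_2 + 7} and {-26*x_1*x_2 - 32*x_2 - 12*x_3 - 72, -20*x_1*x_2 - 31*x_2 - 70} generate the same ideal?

No, the ideals differ.

For a fixed monomial order, each ideal has a unique reduced Gröbner basis; comparing bases decides equality.
Buchberger on the first generating set:
f_1 = -8*x_1*x_2 - 5*x_2 - 12*x_3 - 9, LT = x_1*x_2.
f_2 = 2*x_1*x_2 + 3*x_2 + 7, LT = x_1*x_2.

S(f_1,f_2): lcm = x_1*x_2. S = -7/8*x_2 + 3/2*x_3 - 19/8.
  leading term x_2: no divisor's leading term divides it; move -7/8*x_2 to the remainder.
  leading term x_3: no divisor's leading term divides it; move 3/2*x_3 to the remainder.
  leading term 1: no divisor's leading term divides it; move -19/8 to the remainder.
  remainder -7/8*x_2 + 3/2*x_3 - 19/8 ≠ 0; add g_3 = -7/8*x_2 + 3/2*x_3 - 19/8 to the basis.

S(f_1,g_3): lcm = x_1*x_2. S = 12/7*x_1*x_3 - 19/7*x_1 + 5/8*x_2 + 3/2*x_3 + 9/8.
  leading term x_1*x_3: no divisor's leading term divides it; move 12/7*x_1*x_3 to the remainder.
  leading term x_1: no divisor's leading term divides it; move -19/7*x_1 to the remainder.
  leading term x_2: subtract (-5/7)·g_3 from 5/8*x_2 + 3/2*x_3 + 9/8 → 18/7*x_3 - 4/7
  leading term x_3: no divisor's leading term divides it; move 18/7*x_3 to the remainder.
  leading term 1: no divisor's leading term divides it; move -4/7 to the remainder.
  remainder 12/7*x_1*x_3 - 19/7*x_1 + 18/7*x_3 - 4/7 ≠ 0; add g_4 = 12/7*x_1*x_3 - 19/7*x_1 + 18/7*x_3 - 4/7 to the basis.

The other S-polynomials (S(f_2,g_3), S(f_1,g_4), S(f_2,g_4), S(g_3,g_4)) all reduce to 0 modulo the current basis, so we have a Gröbner basis.
Inter-reduce: drop elements whose leading term is divisible by another's, tail-reduce, and make monic.
Reduced Gröbner basis: {x_1*x_3 - 19/12*x_1 + 3/2*x_3 - 1/3, x_2 - 12/7*x_3 + 19/7}.

Buchberger on the second generating set:
h_1 = -26*x_1*x_2 - 32*x_2 - 12*x_3 - 72, LT = x_1*x_2.
h_2 = -20*x_1*x_2 - 31*x_2 - 70, LT = x_1*x_2.

S(h_1,h_2): lcm = x_1*x_2. S = -83/260*x_2 + 6/13*x_3 - 19/26.
  leading term x_2: no divisor's leading term divides it; move -83/260*x_2 to the remainder.
  leading term x_3: no divisor's leading term divides it; move 6/13*x_3 to the remainder.
  leading term 1: no divisor's leading term divides it; move -19/26 to the remainder.
  remainder -83/260*x_2 + 6/13*x_3 - 19/26 ≠ 0; add k_3 = -83/260*x_2 + 6/13*x_3 - 19/26 to the basis.

S(h_1,k_3): lcm = x_1*x_2. S = 120/83*x_1*x_3 - 190/83*x_1 + 16/13*x_2 + 6/13*x_3 + 36/13.
  leading term x_1*x_3: no divisor's leading term divides it; move 120/83*x_1*x_3 to the remainder.
  leading term x_1: no divisor's leading term divides it; move -190/83*x_1 to the remainder.
  leading term x_2: subtract (-320/83)·k_3 from 16/13*x_2 + 6/13*x_3 + 36/13 → 186/83*x_3 - 4/83
  leading term x_3: no divisor's leading term divides it; move 186/83*x_3 to the remainder.
  leading term 1: no divisor's leading term divides it; move -4/83 to the remainder.
  remainder 120/83*x_1*x_3 - 190/83*x_1 + 186/83*x_3 - 4/83 ≠ 0; add k_4 = 120/83*x_1*x_3 - 190/83*x_1 + 186/83*x_3 - 4/83 to the basis.

The other S-polynomials (S(h_2,k_3), S(h_1,k_4), S(h_2,k_4), S(k_3,k_4)) all reduce to 0 modulo the current basis, so we have a Gröbner basis.
Inter-reduce: drop elements whose leading term is divisible by another's, tail-reduce, and make monic.
Reduced Gröbner basis: {x_1*x_3 - 19/12*x_1 + 31/20*x_3 - 1/30, x_2 - 120/83*x_3 + 190/83}.

The bases are distinct; the ideals are different.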